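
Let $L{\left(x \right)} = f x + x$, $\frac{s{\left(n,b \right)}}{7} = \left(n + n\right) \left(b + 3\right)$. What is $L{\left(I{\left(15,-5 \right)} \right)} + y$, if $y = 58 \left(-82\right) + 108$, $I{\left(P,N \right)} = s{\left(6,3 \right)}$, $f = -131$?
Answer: $-70168$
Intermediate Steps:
$s{\left(n,b \right)} = 14 n \left(3 + b\right)$ ($s{\left(n,b \right)} = 7 \left(n + n\right) \left(b + 3\right) = 7 \cdot 2 n \left(3 + b\right) = 14 n \left(3 + b\right)$)
$I{\left(P,N \right)} = 504$ ($I{\left(P,N \right)} = 14 \cdot 6 \left(3 + 3\right) = 14 \cdot 6 \cdot 6 = 504$)
$L{\left(x \right)} = - 130 x$ ($L{\left(x \right)} = - 131 x + x = - 130 x$)
$y = -4648$ ($y = -4756 + 108 = -4648$)
$L{\left(I{\left(15,-5 \right)} \right)} + y = \left(-130\right) 504 - 4648 = -65520 - 4648 = -70168$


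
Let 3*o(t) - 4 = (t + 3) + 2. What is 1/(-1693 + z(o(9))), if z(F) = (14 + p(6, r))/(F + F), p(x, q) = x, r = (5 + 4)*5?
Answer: -3/5074 ≈ -0.00059125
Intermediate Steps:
o(t) = 3 + t/3 (o(t) = 4/3 + ((t + 3) + 2)/3 = 4/3 + ((3 + t) + 2)/3 = 4/3 + (5 + t)/3 = 4/3 + (5/3 + t/3) = 3 + t/3)
r = 45 (r = 9*5 = 45)
z(F) = 10/F (z(F) = (14 + 6)/(F + F) = 20/((2*F)) = 20*(1/(2*F)) = 10/F)
1/(-1693 + z(o(9))) = 1/(-1693 + 10/(3 + (⅓)*9)) = 1/(-1693 + 10/(3 + 3)) = 1/(-1693 + 10/6) = 1/(-1693 + 10*(⅙)) = 1/(-1693 + 5/3) = 1/(-5074/3) = -3/5074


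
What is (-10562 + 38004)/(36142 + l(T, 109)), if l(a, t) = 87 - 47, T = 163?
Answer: 13721/18091 ≈ 0.75844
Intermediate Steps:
l(a, t) = 40
(-10562 + 38004)/(36142 + l(T, 109)) = (-10562 + 38004)/(36142 + 40) = 27442/36182 = 27442*(1/36182) = 13721/18091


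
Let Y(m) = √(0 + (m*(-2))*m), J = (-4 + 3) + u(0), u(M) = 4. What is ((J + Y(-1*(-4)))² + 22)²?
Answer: -1151 - 48*I*√2 ≈ -1151.0 - 67.882*I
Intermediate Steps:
J = 3 (J = (-4 + 3) + 4 = -1 + 4 = 3)
Y(m) = √2*√(-m²) (Y(m) = √(0 + (-2*m)*m) = √(0 - 2*m²) = √(-2*m²) = √2*√(-m²))
((J + Y(-1*(-4)))² + 22)² = ((3 + √2*√(-(-1*(-4))²))² + 22)² = ((3 + √2*√(-1*4²))² + 22)² = ((3 + √2*√(-1*16))² + 22)² = ((3 + √2*√(-16))² + 22)² = ((3 + √2*(4*I))² + 22)² = ((3 + 4*I*√2)² + 22)² = (22 + (3 + 4*I*√2)²)²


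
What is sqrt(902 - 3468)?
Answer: I*sqrt(2566) ≈ 50.656*I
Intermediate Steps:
sqrt(902 - 3468) = sqrt(-2566) = I*sqrt(2566)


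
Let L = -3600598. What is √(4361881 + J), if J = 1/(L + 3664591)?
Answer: √17862356544420162/63993 ≈ 2088.5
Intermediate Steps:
J = 1/63993 (J = 1/(-3600598 + 3664591) = 1/63993 ≈ 1.5627e-5)
√(4361881 + J) = √(4361881 + 1/63993) = √(279129850834/63993) = √17862356544420162/63993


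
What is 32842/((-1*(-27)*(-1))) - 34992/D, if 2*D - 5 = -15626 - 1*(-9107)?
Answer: -106021610/87939 ≈ -1205.6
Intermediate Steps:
D = -3257 (D = 5/2 + (-15626 - 1*(-9107))/2 = 5/2 + (-15626 + 9107)/2 = 5/2 + (1/2)*(-6519) = 5/2 - 6519/2 = -3257)
32842/((-1*(-27)*(-1))) - 34992/D = 32842/((-1*(-27)*(-1))) - 34992/(-3257) = 32842/((27*(-1))) - 34992*(-1/3257) = 32842/(-27) + 34992/3257 = 32842*(-1/27) + 34992/3257 = -32842/27 + 34992/3257 = -106021610/87939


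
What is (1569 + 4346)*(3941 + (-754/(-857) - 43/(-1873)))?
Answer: 37426503533510/1605161 ≈ 2.3316e+7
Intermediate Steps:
(1569 + 4346)*(3941 + (-754/(-857) - 43/(-1873))) = 5915*(3941 + (-754*(-1/857) - 43*(-1/1873))) = 5915*(3941 + (754/857 + 43/1873)) = 5915*(3941 + 1449093/1605161) = 5915*(6327388594/1605161) = 37426503533510/1605161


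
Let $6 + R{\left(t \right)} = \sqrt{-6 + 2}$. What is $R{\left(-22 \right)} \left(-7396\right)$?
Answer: $44376 - 14792 i \approx 44376.0 - 14792.0 i$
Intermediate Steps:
$R{\left(t \right)} = -6 + 2 i$ ($R{\left(t \right)} = -6 + \sqrt{-6 + 2} = -6 + \sqrt{-4} = -6 + 2 i$)
$R{\left(-22 \right)} \left(-7396\right) = \left(-6 + 2 i\right) \left(-7396\right) = 44376 - 14792 i$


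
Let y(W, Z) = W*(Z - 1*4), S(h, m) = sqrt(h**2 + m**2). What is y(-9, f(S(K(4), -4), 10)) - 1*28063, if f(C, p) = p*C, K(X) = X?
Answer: -28027 - 360*sqrt(2) ≈ -28536.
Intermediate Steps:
f(C, p) = C*p
y(W, Z) = W*(-4 + Z) (y(W, Z) = W*(Z - 4) = W*(-4 + Z))
y(-9, f(S(K(4), -4), 10)) - 1*28063 = -9*(-4 + sqrt(4**2 + (-4)**2)*10) - 1*28063 = -9*(-4 + sqrt(16 + 16)*10) - 28063 = -9*(-4 + sqrt(32)*10) - 28063 = -9*(-4 + (4*sqrt(2))*10) - 28063 = -9*(-4 + 40*sqrt(2)) - 28063 = (36 - 360*sqrt(2)) - 28063 = -28027 - 360*sqrt(2)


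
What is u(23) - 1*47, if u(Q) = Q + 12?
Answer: -12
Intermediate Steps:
u(Q) = 12 + Q
u(23) - 1*47 = (12 + 23) - 1*47 = 35 - 47 = -12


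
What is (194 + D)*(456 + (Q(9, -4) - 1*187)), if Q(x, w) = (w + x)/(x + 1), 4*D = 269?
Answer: 563255/8 ≈ 70407.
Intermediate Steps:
D = 269/4 (D = (¼)*269 = 269/4 ≈ 67.250)
Q(x, w) = (w + x)/(1 + x)
(194 + D)*(456 + (Q(9, -4) - 1*187)) = (194 + 269/4)*(456 + ((-4 + 9)/(1 + 9) - 1*187)) = 1045*(456 + (5/10 - 187))/4 = 1045*(456 + ((⅒)*5 - 187))/4 = 1045*(456 + (½ - 187))/4 = 1045*(456 - 373/2)/4 = (1045/4)*(539/2) = 563255/8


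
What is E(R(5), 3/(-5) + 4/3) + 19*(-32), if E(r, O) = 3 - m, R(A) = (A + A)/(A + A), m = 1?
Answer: -606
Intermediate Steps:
R(A) = 1 (R(A) = (2*A)/((2*A)) = (2*A)*(1/(2*A)) = 1)
E(r, O) = 2 (E(r, O) = 3 - 1*1 = 3 - 1 = 2)
E(R(5), 3/(-5) + 4/3) + 19*(-32) = 2 + 19*(-32) = 2 - 608 = -606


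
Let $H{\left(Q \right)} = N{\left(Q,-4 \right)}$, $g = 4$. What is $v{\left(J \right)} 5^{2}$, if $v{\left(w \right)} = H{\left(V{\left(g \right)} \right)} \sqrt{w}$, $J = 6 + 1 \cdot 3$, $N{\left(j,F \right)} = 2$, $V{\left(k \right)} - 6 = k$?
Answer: $150$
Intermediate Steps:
$V{\left(k \right)} = 6 + k$
$J = 9$ ($J = 6 + 3 = 9$)
$H{\left(Q \right)} = 2$
$v{\left(w \right)} = 2 \sqrt{w}$
$v{\left(J \right)} 5^{2} = 2 \sqrt{9} \cdot 5^{2} = 2 \cdot 3 \cdot 25 = 6 \cdot 25 = 150$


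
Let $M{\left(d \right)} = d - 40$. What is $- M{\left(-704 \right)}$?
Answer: $744$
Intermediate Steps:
$M{\left(d \right)} = -40 + d$ ($M{\left(d \right)} = d - 40 = -40 + d$)
$- M{\left(-704 \right)} = - (-40 - 704) = \left(-1\right) \left(-744\right) = 744$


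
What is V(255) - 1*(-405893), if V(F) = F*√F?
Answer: 405893 + 255*√255 ≈ 4.0997e+5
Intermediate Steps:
V(F) = F^(3/2)
V(255) - 1*(-405893) = 255^(3/2) - 1*(-405893) = 255*√255 + 405893 = 405893 + 255*√255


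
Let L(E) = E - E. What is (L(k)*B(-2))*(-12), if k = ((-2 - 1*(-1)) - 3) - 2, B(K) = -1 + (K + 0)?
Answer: 0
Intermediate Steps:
B(K) = -1 + K
k = -6 (k = ((-2 + 1) - 3) - 2 = (-1 - 3) - 2 = -4 - 2 = -6)
L(E) = 0
(L(k)*B(-2))*(-12) = (0*(-1 - 2))*(-12) = (0*(-3))*(-12) = 0*(-12) = 0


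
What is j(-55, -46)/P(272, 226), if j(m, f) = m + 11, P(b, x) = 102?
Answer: -22/51 ≈ -0.43137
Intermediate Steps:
j(m, f) = 11 + m
j(-55, -46)/P(272, 226) = (11 - 55)/102 = -44*1/102 = -22/51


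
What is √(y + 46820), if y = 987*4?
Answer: 4*√3173 ≈ 225.32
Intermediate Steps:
y = 3948
√(y + 46820) = √(3948 + 46820) = √50768 = 4*√3173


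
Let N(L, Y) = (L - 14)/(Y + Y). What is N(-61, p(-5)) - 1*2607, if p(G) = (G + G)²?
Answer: -20859/8 ≈ -2607.4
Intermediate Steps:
p(G) = 4*G² (p(G) = (2*G)² = 4*G²)
N(L, Y) = (-14 + L)/(2*Y) (N(L, Y) = (-14 + L)/((2*Y)) = (-14 + L)*(1/(2*Y)) = (-14 + L)/(2*Y))
N(-61, p(-5)) - 1*2607 = (-14 - 61)/(2*((4*(-5)²))) - 1*2607 = (½)*(-75)/(4*25) - 2607 = (½)*(-75)/100 - 2607 = (½)*(1/100)*(-75) - 2607 = -3/8 - 2607 = -20859/8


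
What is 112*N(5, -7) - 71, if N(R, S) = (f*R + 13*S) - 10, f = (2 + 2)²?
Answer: -2423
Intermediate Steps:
f = 16 (f = 4² = 16)
N(R, S) = -10 + 13*S + 16*R (N(R, S) = (16*R + 13*S) - 10 = (13*S + 16*R) - 10 = -10 + 13*S + 16*R)
112*N(5, -7) - 71 = 112*(-10 + 13*(-7) + 16*5) - 71 = 112*(-10 - 91 + 80) - 71 = 112*(-21) - 71 = -2352 - 71 = -2423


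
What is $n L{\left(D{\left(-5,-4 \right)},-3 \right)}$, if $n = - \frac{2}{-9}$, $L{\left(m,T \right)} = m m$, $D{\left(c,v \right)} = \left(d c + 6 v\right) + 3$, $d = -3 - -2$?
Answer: $\frac{512}{9} \approx 56.889$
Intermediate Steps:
$d = -1$ ($d = -3 + 2 = -1$)
$D{\left(c,v \right)} = 3 - c + 6 v$ ($D{\left(c,v \right)} = \left(- c + 6 v\right) + 3 = 3 - c + 6 v$)
$L{\left(m,T \right)} = m^{2}$
$n = \frac{2}{9}$ ($n = \left(-2\right) \left(- \frac{1}{9}\right) = \frac{2}{9} \approx 0.22222$)
$n L{\left(D{\left(-5,-4 \right)},-3 \right)} = \frac{2 \left(3 - -5 + 6 \left(-4\right)\right)^{2}}{9} = \frac{2 \left(3 + 5 - 24\right)^{2}}{9} = \frac{2 \left(-16\right)^{2}}{9} = \frac{2}{9} \cdot 256 = \frac{512}{9}$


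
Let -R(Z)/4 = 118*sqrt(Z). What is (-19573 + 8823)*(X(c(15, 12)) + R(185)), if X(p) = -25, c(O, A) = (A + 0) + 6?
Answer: 268750 + 5074000*sqrt(185) ≈ 6.9283e+7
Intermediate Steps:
c(O, A) = 6 + A (c(O, A) = A + 6 = 6 + A)
R(Z) = -472*sqrt(Z)
(-19573 + 8823)*(X(c(15, 12)) + R(185)) = (-19573 + 8823)*(-25 - 472*sqrt(185)) = -10750*(-25 - 472*sqrt(185)) = 268750 + 5074000*sqrt(185)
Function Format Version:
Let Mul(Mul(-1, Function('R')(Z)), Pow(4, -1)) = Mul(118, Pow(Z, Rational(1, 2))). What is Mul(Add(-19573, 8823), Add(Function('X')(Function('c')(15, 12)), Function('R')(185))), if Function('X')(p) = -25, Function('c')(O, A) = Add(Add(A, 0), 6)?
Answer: Add(268750, Mul(5074000, Pow(185, Rational(1, 2)))) ≈ 6.9283e+7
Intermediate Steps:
Function('c')(O, A) = Add(6, A) (Function('c')(O, A) = Add(A, 6) = Add(6, A))
Function('R')(Z) = Mul(-472, Pow(Z, Rational(1, 2))) (Function('R')(Z) = Mul(-4, Mul(118, Pow(Z, Rational(1, 2)))) = Mul(-472, Pow(Z, Rational(1, 2))))
Mul(Add(-19573, 8823), Add(Function('X')(Function('c')(15, 12)), Function('R')(185))) = Mul(Add(-19573, 8823), Add(-25, Mul(-472, Pow(185, Rational(1, 2))))) = Mul(-10750, Add(-25, Mul(-472, Pow(185, Rational(1, 2))))) = Add(268750, Mul(5074000, Pow(185, Rational(1, 2))))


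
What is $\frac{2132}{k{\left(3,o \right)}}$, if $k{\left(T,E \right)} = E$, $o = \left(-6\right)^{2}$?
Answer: $\frac{533}{9} \approx 59.222$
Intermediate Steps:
$o = 36$
$\frac{2132}{k{\left(3,o \right)}} = \frac{2132}{36} = 2132 \cdot \frac{1}{36} = \frac{533}{9}$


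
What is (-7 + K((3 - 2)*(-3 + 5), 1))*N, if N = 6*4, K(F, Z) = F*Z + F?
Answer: -72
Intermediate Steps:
K(F, Z) = F + F*Z
N = 24
(-7 + K((3 - 2)*(-3 + 5), 1))*N = (-7 + ((3 - 2)*(-3 + 5))*(1 + 1))*24 = (-7 + (1*2)*2)*24 = (-7 + 2*2)*24 = (-7 + 4)*24 = -3*24 = -72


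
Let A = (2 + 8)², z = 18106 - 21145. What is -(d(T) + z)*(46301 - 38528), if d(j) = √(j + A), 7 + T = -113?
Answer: 23622147 - 15546*I*√5 ≈ 2.3622e+7 - 34762.0*I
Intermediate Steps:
T = -120 (T = -7 - 113 = -120)
z = -3039
A = 100 (A = 10² = 100)
d(j) = √(100 + j) (d(j) = √(j + 100) = √(100 + j))
-(d(T) + z)*(46301 - 38528) = -(√(100 - 120) - 3039)*(46301 - 38528) = -(√(-20) - 3039)*7773 = -(2*I*√5 - 3039)*7773 = -(-3039 + 2*I*√5)*7773 = -(-23622147 + 15546*I*√5) = 23622147 - 15546*I*√5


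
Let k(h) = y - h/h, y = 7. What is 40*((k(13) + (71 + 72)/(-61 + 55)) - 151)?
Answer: -20260/3 ≈ -6753.3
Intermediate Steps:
k(h) = 6 (k(h) = 7 - h/h = 7 - 1*1 = 7 - 1 = 6)
40*((k(13) + (71 + 72)/(-61 + 55)) - 151) = 40*((6 + (71 + 72)/(-61 + 55)) - 151) = 40*((6 + 143/(-6)) - 151) = 40*((6 + 143*(-⅙)) - 151) = 40*((6 - 143/6) - 151) = 40*(-107/6 - 151) = 40*(-1013/6) = -20260/3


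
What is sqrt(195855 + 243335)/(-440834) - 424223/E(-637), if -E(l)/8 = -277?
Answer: -424223/2216 - sqrt(439190)/440834 ≈ -191.44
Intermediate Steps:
E(l) = 2216 (E(l) = -8*(-277) = 2216)
sqrt(195855 + 243335)/(-440834) - 424223/E(-637) = sqrt(195855 + 243335)/(-440834) - 424223/2216 = sqrt(439190)*(-1/440834) - 424223*1/2216 = -sqrt(439190)/440834 - 424223/2216 = -424223/2216 - sqrt(439190)/440834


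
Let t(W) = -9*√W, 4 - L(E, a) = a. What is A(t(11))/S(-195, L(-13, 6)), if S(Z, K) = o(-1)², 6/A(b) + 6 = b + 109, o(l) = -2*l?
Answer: 309/19436 + 27*√11/19436 ≈ 0.020506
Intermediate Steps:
L(E, a) = 4 - a
A(b) = 6/(103 + b) (A(b) = 6/(-6 + (b + 109)) = 6/(-6 + (109 + b)) = 6/(103 + b))
S(Z, K) = 4 (S(Z, K) = (-2*(-1))² = 2² = 4)
A(t(11))/S(-195, L(-13, 6)) = (6/(103 - 9*√11))/4 = (6/(103 - 9*√11))*(¼) = 3/(2*(103 - 9*√11))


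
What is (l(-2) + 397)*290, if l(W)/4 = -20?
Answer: 91930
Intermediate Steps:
l(W) = -80 (l(W) = 4*(-20) = -80)
(l(-2) + 397)*290 = (-80 + 397)*290 = 317*290 = 91930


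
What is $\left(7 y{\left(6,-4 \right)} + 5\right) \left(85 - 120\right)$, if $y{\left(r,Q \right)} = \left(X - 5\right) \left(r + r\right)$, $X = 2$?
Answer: $8645$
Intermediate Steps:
$y{\left(r,Q \right)} = - 6 r$ ($y{\left(r,Q \right)} = \left(2 - 5\right) \left(r + r\right) = - 3 \cdot 2 r = - 6 r$)
$\left(7 y{\left(6,-4 \right)} + 5\right) \left(85 - 120\right) = \left(7 \left(\left(-6\right) 6\right) + 5\right) \left(85 - 120\right) = \left(7 \left(-36\right) + 5\right) \left(-35\right) = \left(-252 + 5\right) \left(-35\right) = \left(-247\right) \left(-35\right) = 8645$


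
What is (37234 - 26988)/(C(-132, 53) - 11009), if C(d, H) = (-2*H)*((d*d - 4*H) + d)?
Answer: -10246/1821489 ≈ -0.0056251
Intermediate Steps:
C(d, H) = -2*H*(d + d**2 - 4*H) (C(d, H) = (-2*H)*((d**2 - 4*H) + d) = (-2*H)*(d + d**2 - 4*H) = -2*H*(d + d**2 - 4*H))
(37234 - 26988)/(C(-132, 53) - 11009) = (37234 - 26988)/(2*53*(-1*(-132) - 1*(-132)**2 + 4*53) - 11009) = 10246/(2*53*(132 - 1*17424 + 212) - 11009) = 10246/(2*53*(132 - 17424 + 212) - 11009) = 10246/(2*53*(-17080) - 11009) = 10246/(-1810480 - 11009) = 10246/(-1821489) = 10246*(-1/1821489) = -10246/1821489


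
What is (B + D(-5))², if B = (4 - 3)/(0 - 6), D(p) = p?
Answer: 961/36 ≈ 26.694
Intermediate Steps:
B = -⅙ (B = 1/(-6) = 1*(-⅙) = -⅙ ≈ -0.16667)
(B + D(-5))² = (-⅙ - 5)² = (-31/6)² = 961/36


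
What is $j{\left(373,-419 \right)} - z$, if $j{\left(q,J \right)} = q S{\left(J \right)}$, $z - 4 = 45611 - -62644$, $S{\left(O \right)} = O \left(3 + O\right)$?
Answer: $64907133$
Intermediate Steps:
$z = 108259$ ($z = 4 + \left(45611 - -62644\right) = 4 + \left(45611 + 62644\right) = 4 + 108255 = 108259$)
$j{\left(q,J \right)} = J q \left(3 + J\right)$ ($j{\left(q,J \right)} = q J \left(3 + J\right) = J q \left(3 + J\right)$)
$j{\left(373,-419 \right)} - z = \left(-419\right) 373 \left(3 - 419\right) - 108259 = \left(-419\right) 373 \left(-416\right) - 108259 = 65015392 - 108259 = 64907133$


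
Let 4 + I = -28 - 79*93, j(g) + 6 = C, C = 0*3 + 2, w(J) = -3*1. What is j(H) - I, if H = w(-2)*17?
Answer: 7375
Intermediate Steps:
w(J) = -3
C = 2 (C = 0 + 2 = 2)
H = -51 (H = -3*17 = -51)
j(g) = -4 (j(g) = -6 + 2 = -4)
I = -7379 (I = -4 + (-28 - 79*93) = -4 + (-28 - 7347) = -4 - 7375 = -7379)
j(H) - I = -4 - 1*(-7379) = -4 + 7379 = 7375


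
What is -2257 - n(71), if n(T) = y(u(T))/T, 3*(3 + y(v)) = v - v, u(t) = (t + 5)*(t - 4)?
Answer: -160244/71 ≈ -2257.0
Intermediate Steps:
u(t) = (-4 + t)*(5 + t) (u(t) = (5 + t)*(-4 + t) = (-4 + t)*(5 + t))
y(v) = -3 (y(v) = -3 + (v - v)/3 = -3 + (⅓)*0 = -3 + 0 = -3)
n(T) = -3/T
-2257 - n(71) = -2257 - (-3)/71 = -2257 - 1*(-3/71) = -2257 + 3/71 = -160244/71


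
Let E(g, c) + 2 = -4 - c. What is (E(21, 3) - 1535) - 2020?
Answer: -3564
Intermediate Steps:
E(g, c) = -6 - c (E(g, c) = -2 + (-4 - c) = -6 - c)
(E(21, 3) - 1535) - 2020 = ((-6 - 1*3) - 1535) - 2020 = ((-6 - 3) - 1535) - 2020 = (-9 - 1535) - 2020 = -1544 - 2020 = -3564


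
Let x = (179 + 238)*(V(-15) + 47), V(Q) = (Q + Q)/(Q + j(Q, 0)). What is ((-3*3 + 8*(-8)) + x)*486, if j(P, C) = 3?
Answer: 9996291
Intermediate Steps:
V(Q) = 2*Q/(3 + Q) (V(Q) = (Q + Q)/(Q + 3) = (2*Q)/(3 + Q) = 2*Q/(3 + Q))
x = 41283/2 (x = (179 + 238)*(2*(-15)/(3 - 15) + 47) = 417*(2*(-15)/(-12) + 47) = 417*(2*(-15)*(-1/12) + 47) = 417*(5/2 + 47) = 417*(99/2) = 41283/2 ≈ 20642.)
((-3*3 + 8*(-8)) + x)*486 = ((-3*3 + 8*(-8)) + 41283/2)*486 = ((-9 - 64) + 41283/2)*486 = (-73 + 41283/2)*486 = (41137/2)*486 = 9996291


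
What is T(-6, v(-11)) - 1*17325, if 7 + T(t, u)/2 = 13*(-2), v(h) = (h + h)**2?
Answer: -17391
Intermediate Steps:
v(h) = 4*h**2 (v(h) = (2*h)**2 = 4*h**2)
T(t, u) = -66 (T(t, u) = -14 + 2*(13*(-2)) = -14 + 2*(-26) = -14 - 52 = -66)
T(-6, v(-11)) - 1*17325 = -66 - 1*17325 = -66 - 17325 = -17391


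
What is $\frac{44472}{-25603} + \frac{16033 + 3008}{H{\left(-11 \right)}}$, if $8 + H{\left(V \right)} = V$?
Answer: $- \frac{488351691}{486457} \approx -1003.9$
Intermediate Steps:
$H{\left(V \right)} = -8 + V$
$\frac{44472}{-25603} + \frac{16033 + 3008}{H{\left(-11 \right)}} = \frac{44472}{-25603} + \frac{16033 + 3008}{-8 - 11} = 44472 \left(- \frac{1}{25603}\right) + \frac{19041}{-19} = - \frac{44472}{25603} + 19041 \left(- \frac{1}{19}\right) = - \frac{44472}{25603} - \frac{19041}{19} = - \frac{488351691}{486457}$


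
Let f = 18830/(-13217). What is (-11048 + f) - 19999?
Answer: -410367029/13217 ≈ -31048.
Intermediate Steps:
f = -18830/13217 (f = 18830*(-1/13217) = -18830/13217 ≈ -1.4247)
(-11048 + f) - 19999 = (-11048 - 18830/13217) - 19999 = -146040246/13217 - 19999 = -410367029/13217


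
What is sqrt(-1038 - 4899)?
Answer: I*sqrt(5937) ≈ 77.052*I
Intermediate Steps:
sqrt(-1038 - 4899) = sqrt(-5937) = I*sqrt(5937)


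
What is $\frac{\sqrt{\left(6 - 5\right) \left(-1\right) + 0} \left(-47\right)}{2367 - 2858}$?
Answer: $\frac{47 i}{491} \approx 0.095723 i$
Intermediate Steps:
$\frac{\sqrt{\left(6 - 5\right) \left(-1\right) + 0} \left(-47\right)}{2367 - 2858} = \frac{\sqrt{1 \left(-1\right) + 0} \left(-47\right)}{-491} = \sqrt{-1 + 0} \left(-47\right) \left(- \frac{1}{491}\right) = \sqrt{-1} \left(-47\right) \left(- \frac{1}{491}\right) = i \left(-47\right) \left(- \frac{1}{491}\right) = - 47 i \left(- \frac{1}{491}\right) = \frac{47 i}{491}$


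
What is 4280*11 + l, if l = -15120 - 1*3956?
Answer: 28004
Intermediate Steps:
l = -19076 (l = -15120 - 3956 = -19076)
4280*11 + l = 4280*11 - 19076 = 47080 - 19076 = 28004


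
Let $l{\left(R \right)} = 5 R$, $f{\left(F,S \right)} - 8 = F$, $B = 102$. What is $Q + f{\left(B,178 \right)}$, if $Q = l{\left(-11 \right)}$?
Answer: $55$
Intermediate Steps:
$f{\left(F,S \right)} = 8 + F$
$Q = -55$ ($Q = 5 \left(-11\right) = -55$)
$Q + f{\left(B,178 \right)} = -55 + \left(8 + 102\right) = -55 + 110 = 55$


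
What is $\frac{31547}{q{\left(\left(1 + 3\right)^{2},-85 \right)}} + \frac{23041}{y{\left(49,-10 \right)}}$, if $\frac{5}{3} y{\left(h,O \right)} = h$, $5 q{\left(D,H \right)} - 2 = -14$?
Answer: $- \frac{7268195}{588} \approx -12361.0$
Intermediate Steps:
$q{\left(D,H \right)} = - \frac{12}{5}$ ($q{\left(D,H \right)} = \frac{2}{5} + \frac{1}{5} \left(-14\right) = \frac{2}{5} - \frac{14}{5} = - \frac{12}{5}$)
$y{\left(h,O \right)} = \frac{3 h}{5}$
$\frac{31547}{q{\left(\left(1 + 3\right)^{2},-85 \right)}} + \frac{23041}{y{\left(49,-10 \right)}} = \frac{31547}{- \frac{12}{5}} + \frac{23041}{\frac{3}{5} \cdot 49} = 31547 \left(- \frac{5}{12}\right) + \frac{23041}{\frac{147}{5}} = - \frac{157735}{12} + 23041 \cdot \frac{5}{147} = - \frac{157735}{12} + \frac{115205}{147} = - \frac{7268195}{588}$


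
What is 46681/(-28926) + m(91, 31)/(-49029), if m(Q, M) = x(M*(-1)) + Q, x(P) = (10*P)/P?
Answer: -763881425/472737618 ≈ -1.6159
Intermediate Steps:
x(P) = 10
m(Q, M) = 10 + Q
46681/(-28926) + m(91, 31)/(-49029) = 46681/(-28926) + (10 + 91)/(-49029) = 46681*(-1/28926) + 101*(-1/49029) = -46681/28926 - 101/49029 = -763881425/472737618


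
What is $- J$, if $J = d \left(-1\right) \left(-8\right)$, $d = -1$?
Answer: $8$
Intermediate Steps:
$J = -8$ ($J = \left(-1\right) \left(-1\right) \left(-8\right) = 1 \left(-8\right) = -8$)
$- J = \left(-1\right) \left(-8\right) = 8$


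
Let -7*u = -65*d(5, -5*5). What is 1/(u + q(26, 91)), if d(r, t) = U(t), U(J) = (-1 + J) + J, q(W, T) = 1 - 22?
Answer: -7/3462 ≈ -0.0020220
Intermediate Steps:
q(W, T) = -21
U(J) = -1 + 2*J
d(r, t) = -1 + 2*t
u = -3315/7 (u = -(-65)*(-1 + 2*(-5*5))/7 = -(-65)*(-1 + 2*(-25))/7 = -(-65)*(-1 - 50)/7 = -(-65)*(-51)/7 = -⅐*3315 = -3315/7 ≈ -473.57)
1/(u + q(26, 91)) = 1/(-3315/7 - 21) = 1/(-3462/7) = -7/3462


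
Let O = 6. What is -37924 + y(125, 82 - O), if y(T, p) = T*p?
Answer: -28424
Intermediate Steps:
-37924 + y(125, 82 - O) = -37924 + 125*(82 - 1*6) = -37924 + 125*(82 - 6) = -37924 + 125*76 = -37924 + 9500 = -28424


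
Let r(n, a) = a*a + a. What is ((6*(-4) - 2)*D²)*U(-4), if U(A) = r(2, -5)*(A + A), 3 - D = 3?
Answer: 0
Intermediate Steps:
D = 0 (D = 3 - 1*3 = 3 - 3 = 0)
r(n, a) = a + a² (r(n, a) = a² + a = a + a²)
U(A) = 40*A (U(A) = (-5*(1 - 5))*(A + A) = (-5*(-4))*(2*A) = 20*(2*A) = 40*A)
((6*(-4) - 2)*D²)*U(-4) = ((6*(-4) - 2)*0²)*(40*(-4)) = ((-24 - 2)*0)*(-160) = -26*0*(-160) = 0*(-160) = 0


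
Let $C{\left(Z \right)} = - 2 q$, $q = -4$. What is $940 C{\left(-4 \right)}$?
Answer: $7520$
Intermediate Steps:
$C{\left(Z \right)} = 8$ ($C{\left(Z \right)} = \left(-2\right) \left(-4\right) = 8$)
$940 C{\left(-4 \right)} = 940 \cdot 8 = 7520$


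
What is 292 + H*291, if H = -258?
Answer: -74786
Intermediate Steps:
292 + H*291 = 292 - 258*291 = 292 - 75078 = -74786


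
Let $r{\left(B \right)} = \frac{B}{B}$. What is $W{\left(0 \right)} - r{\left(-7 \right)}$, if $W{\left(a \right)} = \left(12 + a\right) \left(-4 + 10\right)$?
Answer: $71$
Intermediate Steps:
$W{\left(a \right)} = 72 + 6 a$ ($W{\left(a \right)} = \left(12 + a\right) 6 = 72 + 6 a$)
$r{\left(B \right)} = 1$
$W{\left(0 \right)} - r{\left(-7 \right)} = \left(72 + 6 \cdot 0\right) - 1 = \left(72 + 0\right) - 1 = 72 - 1 = 71$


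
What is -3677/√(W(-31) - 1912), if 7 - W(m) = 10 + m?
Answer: 3677*I*√471/942 ≈ 84.714*I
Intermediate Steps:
W(m) = -3 - m (W(m) = 7 - (10 + m) = 7 + (-10 - m) = -3 - m)
-3677/√(W(-31) - 1912) = -3677/√((-3 - 1*(-31)) - 1912) = -3677/√((-3 + 31) - 1912) = -3677/√(28 - 1912) = -3677*(-I*√471/942) = -(-3677)*I*√471/942 = 3677*I*√471/942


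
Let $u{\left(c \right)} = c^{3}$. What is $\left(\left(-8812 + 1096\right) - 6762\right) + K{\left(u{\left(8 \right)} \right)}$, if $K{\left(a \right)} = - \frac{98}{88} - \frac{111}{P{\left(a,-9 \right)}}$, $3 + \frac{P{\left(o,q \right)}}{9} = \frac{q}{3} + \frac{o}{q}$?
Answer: $- \frac{180291481}{12452} \approx -14479.0$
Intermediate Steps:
$P{\left(o,q \right)} = -27 + 3 q + \frac{9 o}{q}$ ($P{\left(o,q \right)} = -27 + 9 \left(\frac{q}{3} + \frac{o}{q}\right) = -27 + \left(3 q + \frac{9 o}{q}\right) = -27 + 3 q + \frac{9 o}{q}$)
$K{\left(a \right)} = - \frac{49}{44} - \frac{111}{-54 - a}$ ($K{\left(a \right)} = - \frac{98}{88} - \frac{111}{-27 + 3 \left(-9\right) + \frac{9 a}{-9}} = \left(-98\right) \frac{1}{88} - \frac{111}{-27 - 27 + 9 a \left(- \frac{1}{9}\right)} = - \frac{49}{44} - \frac{111}{-27 - 27 - a} = - \frac{49}{44} - \frac{111}{-54 - a}$)
$\left(\left(-8812 + 1096\right) - 6762\right) + K{\left(u{\left(8 \right)} \right)} = \left(\left(-8812 + 1096\right) - 6762\right) + \frac{2238 - 49 \cdot 8^{3}}{44 \left(54 + 8^{3}\right)} = \left(-7716 - 6762\right) + \frac{2238 - 25088}{44 \left(54 + 512\right)} = -14478 + \frac{2238 - 25088}{44 \cdot 566} = -14478 + \frac{1}{44} \cdot \frac{1}{566} \left(-22850\right) = -14478 - \frac{11425}{12452} = - \frac{180291481}{12452}$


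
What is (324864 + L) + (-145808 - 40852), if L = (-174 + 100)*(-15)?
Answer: 139314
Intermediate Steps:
L = 1110 (L = -74*(-15) = 1110)
(324864 + L) + (-145808 - 40852) = (324864 + 1110) + (-145808 - 40852) = 325974 - 186660 = 139314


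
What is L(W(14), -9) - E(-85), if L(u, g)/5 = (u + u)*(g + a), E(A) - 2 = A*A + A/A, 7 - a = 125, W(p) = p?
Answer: -25008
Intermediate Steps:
a = -118 (a = 7 - 1*125 = 7 - 125 = -118)
E(A) = 3 + A² (E(A) = 2 + (A*A + A/A) = 2 + (A² + 1) = 2 + (1 + A²) = 3 + A²)
L(u, g) = 10*u*(-118 + g) (L(u, g) = 5*((u + u)*(g - 118)) = 5*((2*u)*(-118 + g)) = 5*(2*u*(-118 + g)) = 10*u*(-118 + g))
L(W(14), -9) - E(-85) = 10*14*(-118 - 9) - (3 + (-85)²) = 10*14*(-127) - (3 + 7225) = -17780 - 1*7228 = -17780 - 7228 = -25008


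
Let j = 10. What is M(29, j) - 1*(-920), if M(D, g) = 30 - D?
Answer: 921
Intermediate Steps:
M(29, j) - 1*(-920) = (30 - 1*29) - 1*(-920) = (30 - 29) + 920 = 1 + 920 = 921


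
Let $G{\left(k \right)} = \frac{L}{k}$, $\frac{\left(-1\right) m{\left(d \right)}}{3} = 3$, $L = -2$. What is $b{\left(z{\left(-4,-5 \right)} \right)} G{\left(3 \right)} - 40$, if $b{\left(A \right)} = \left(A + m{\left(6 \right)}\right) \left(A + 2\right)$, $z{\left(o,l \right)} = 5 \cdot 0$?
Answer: $-28$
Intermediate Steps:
$z{\left(o,l \right)} = 0$
$m{\left(d \right)} = -9$ ($m{\left(d \right)} = \left(-3\right) 3 = -9$)
$b{\left(A \right)} = \left(-9 + A\right) \left(2 + A\right)$ ($b{\left(A \right)} = \left(A - 9\right) \left(A + 2\right) = \left(-9 + A\right) \left(2 + A\right)$)
$G{\left(k \right)} = - \frac{2}{k}$
$b{\left(z{\left(-4,-5 \right)} \right)} G{\left(3 \right)} - 40 = \left(-18 + 0^{2} - 0\right) \left(- \frac{2}{3}\right) - 40 = \left(-18 + 0 + 0\right) \left(\left(-2\right) \frac{1}{3}\right) - 40 = \left(-18\right) \left(- \frac{2}{3}\right) - 40 = 12 - 40 = -28$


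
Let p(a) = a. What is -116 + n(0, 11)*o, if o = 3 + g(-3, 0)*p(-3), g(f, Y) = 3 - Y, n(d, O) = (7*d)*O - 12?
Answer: -44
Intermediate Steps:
n(d, O) = -12 + 7*O*d (n(d, O) = 7*O*d - 12 = -12 + 7*O*d)
o = -6 (o = 3 + (3 - 1*0)*(-3) = 3 + (3 + 0)*(-3) = 3 + 3*(-3) = 3 - 9 = -6)
-116 + n(0, 11)*o = -116 + (-12 + 7*11*0)*(-6) = -116 + (-12 + 0)*(-6) = -116 - 12*(-6) = -116 + 72 = -44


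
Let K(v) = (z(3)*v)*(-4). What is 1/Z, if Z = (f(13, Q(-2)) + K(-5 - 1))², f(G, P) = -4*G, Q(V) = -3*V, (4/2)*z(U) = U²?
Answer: 1/3136 ≈ 0.00031888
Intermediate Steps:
z(U) = U²/2
K(v) = -18*v (K(v) = (((½)*3²)*v)*(-4) = (((½)*9)*v)*(-4) = (9*v/2)*(-4) = -18*v)
Z = 3136 (Z = (-4*13 - 18*(-5 - 1))² = (-52 - 18*(-6))² = (-52 + 108)² = 56² = 3136)
1/Z = 1/3136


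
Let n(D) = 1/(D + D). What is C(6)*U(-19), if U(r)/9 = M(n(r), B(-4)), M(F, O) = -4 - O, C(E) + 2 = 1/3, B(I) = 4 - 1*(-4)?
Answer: 180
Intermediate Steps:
n(D) = 1/(2*D)
B(I) = 8 (B(I) = 4 + 4 = 8)
C(E) = -5/3 (C(E) = -2 + 1/3 = -2 + ⅓ = -5/3)
U(r) = -108 (U(r) = 9*(-4 - 1*8) = 9*(-4 - 8) = 9*(-12) = -108)
C(6)*U(-19) = -5/3*(-108) = 180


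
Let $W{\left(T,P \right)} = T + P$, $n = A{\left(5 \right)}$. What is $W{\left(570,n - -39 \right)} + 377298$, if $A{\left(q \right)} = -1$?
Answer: $377906$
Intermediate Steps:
$n = -1$
$W{\left(T,P \right)} = P + T$
$W{\left(570,n - -39 \right)} + 377298 = \left(\left(-1 - -39\right) + 570\right) + 377298 = \left(\left(-1 + 39\right) + 570\right) + 377298 = \left(38 + 570\right) + 377298 = 608 + 377298 = 377906$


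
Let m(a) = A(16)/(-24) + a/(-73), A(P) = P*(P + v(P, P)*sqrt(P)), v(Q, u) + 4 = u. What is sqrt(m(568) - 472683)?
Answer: 5*I*sqrt(906910755)/219 ≈ 687.56*I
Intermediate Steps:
v(Q, u) = -4 + u
A(P) = P*(P + sqrt(P)*(-4 + P)) (A(P) = P*(P + (-4 + P)*sqrt(P)) = P*(P + sqrt(P)*(-4 + P)))
m(a) = -128/3 - a/73 (m(a) = (16**2 + 16**(3/2)*(-4 + 16))/(-24) + a/(-73) = (256 + 64*12)*(-1/24) + a*(-1/73) = (256 + 768)*(-1/24) - a/73 = 1024*(-1/24) - a/73 = -128/3 - a/73)
sqrt(m(568) - 472683) = sqrt((-128/3 - 1/73*568) - 472683) = sqrt((-128/3 - 568/73) - 472683) = sqrt(-11048/219 - 472683) = sqrt(-103528625/219) = 5*I*sqrt(906910755)/219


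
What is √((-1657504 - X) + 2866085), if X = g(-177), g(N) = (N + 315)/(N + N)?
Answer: √4207071818/59 ≈ 1099.4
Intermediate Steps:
g(N) = (315 + N)/(2*N) (g(N) = (315 + N)/((2*N)) = (315 + N)*(1/(2*N)) = (315 + N)/(2*N))
X = -23/59 (X = (½)*(315 - 177)/(-177) = (½)*(-1/177)*138 = -23/59 ≈ -0.38983)
√((-1657504 - X) + 2866085) = √((-1657504 - 1*(-23/59)) + 2866085) = √((-1657504 + 23/59) + 2866085) = √(-97792713/59 + 2866085) = √(71306302/59) = √4207071818/59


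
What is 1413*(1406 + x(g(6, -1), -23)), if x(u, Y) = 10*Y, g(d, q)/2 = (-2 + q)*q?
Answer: 1661688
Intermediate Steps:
g(d, q) = 2*q*(-2 + q) (g(d, q) = 2*((-2 + q)*q) = 2*(q*(-2 + q)) = 2*q*(-2 + q))
1413*(1406 + x(g(6, -1), -23)) = 1413*(1406 + 10*(-23)) = 1413*(1406 - 230) = 1413*1176 = 1661688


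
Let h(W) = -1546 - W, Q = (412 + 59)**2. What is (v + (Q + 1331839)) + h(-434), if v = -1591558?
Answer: -38990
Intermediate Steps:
Q = 221841 (Q = 471**2 = 221841)
(v + (Q + 1331839)) + h(-434) = (-1591558 + (221841 + 1331839)) + (-1546 - 1*(-434)) = (-1591558 + 1553680) + (-1546 + 434) = -37878 - 1112 = -38990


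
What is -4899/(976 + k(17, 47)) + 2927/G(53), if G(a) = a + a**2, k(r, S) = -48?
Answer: -5652341/1327968 ≈ -4.2564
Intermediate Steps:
-4899/(976 + k(17, 47)) + 2927/G(53) = -4899/(976 - 48) + 2927/((53*(1 + 53))) = -4899/928 + 2927/((53*54)) = -4899*1/928 + 2927/2862 = -4899/928 + 2927*(1/2862) = -4899/928 + 2927/2862 = -5652341/1327968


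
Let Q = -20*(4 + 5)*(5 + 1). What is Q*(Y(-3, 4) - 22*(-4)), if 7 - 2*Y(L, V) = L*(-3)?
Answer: -93960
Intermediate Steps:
Q = -1080 (Q = -180*6 = -20*54 = -1080)
Y(L, V) = 7/2 + 3*L/2 (Y(L, V) = 7/2 - L*(-3)/2 = 7/2 - (-3)*L/2 = 7/2 + 3*L/2)
Q*(Y(-3, 4) - 22*(-4)) = -1080*((7/2 + (3/2)*(-3)) - 22*(-4)) = -1080*((7/2 - 9/2) + 88) = -1080*(-1 + 88) = -1080*87 = -93960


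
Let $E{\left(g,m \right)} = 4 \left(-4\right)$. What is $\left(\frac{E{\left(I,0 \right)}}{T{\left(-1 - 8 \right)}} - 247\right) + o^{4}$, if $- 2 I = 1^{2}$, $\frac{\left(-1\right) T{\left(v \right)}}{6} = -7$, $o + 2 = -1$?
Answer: $- \frac{3494}{21} \approx -166.38$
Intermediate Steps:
$o = -3$ ($o = -2 - 1 = -3$)
$T{\left(v \right)} = 42$ ($T{\left(v \right)} = \left(-6\right) \left(-7\right) = 42$)
$I = - \frac{1}{2}$ ($I = - \frac{1^{2}}{2} = \left(- \frac{1}{2}\right) 1 = - \frac{1}{2} \approx -0.5$)
$E{\left(g,m \right)} = -16$
$\left(\frac{E{\left(I,0 \right)}}{T{\left(-1 - 8 \right)}} - 247\right) + o^{4} = \left(- \frac{16}{42} - 247\right) + \left(-3\right)^{4} = \left(\left(-16\right) \frac{1}{42} - 247\right) + 81 = \left(- \frac{8}{21} - 247\right) + 81 = - \frac{5195}{21} + 81 = - \frac{3494}{21}$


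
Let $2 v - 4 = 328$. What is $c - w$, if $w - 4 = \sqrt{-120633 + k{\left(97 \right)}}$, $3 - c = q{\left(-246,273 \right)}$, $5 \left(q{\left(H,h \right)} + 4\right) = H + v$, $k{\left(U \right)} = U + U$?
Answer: $19 - i \sqrt{120439} \approx 19.0 - 347.04 i$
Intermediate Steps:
$v = 166$ ($v = 2 + \frac{1}{2} \cdot 328 = 2 + 164 = 166$)
$k{\left(U \right)} = 2 U$
$q{\left(H,h \right)} = \frac{146}{5} + \frac{H}{5}$ ($q{\left(H,h \right)} = -4 + \frac{H + 166}{5} = -4 + \frac{166 + H}{5} = -4 + \left(\frac{166}{5} + \frac{H}{5}\right) = \frac{146}{5} + \frac{H}{5}$)
$c = 23$ ($c = 3 - \left(\frac{146}{5} + \frac{1}{5} \left(-246\right)\right) = 3 - \left(\frac{146}{5} - \frac{246}{5}\right) = 3 - -20 = 3 + 20 = 23$)
$w = 4 + i \sqrt{120439}$ ($w = 4 + \sqrt{-120633 + 2 \cdot 97} = 4 + \sqrt{-120633 + 194} = 4 + \sqrt{-120439} = 4 + i \sqrt{120439} \approx 4.0 + 347.04 i$)
$c - w = 23 - \left(4 + i \sqrt{120439}\right) = 19 - i \sqrt{120439}$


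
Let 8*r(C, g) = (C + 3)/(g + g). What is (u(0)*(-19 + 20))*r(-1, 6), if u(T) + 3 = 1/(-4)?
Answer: -13/192 ≈ -0.067708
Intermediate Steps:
u(T) = -13/4 (u(T) = -3 + 1/(-4) = -3 - 1/4 = -13/4)
r(C, g) = (3 + C)/(16*g) (r(C, g) = ((C + 3)/(g + g))/8 = ((3 + C)/((2*g)))/8 = ((3 + C)*(1/(2*g)))/8 = ((3 + C)/(2*g))/8 = (3 + C)/(16*g))
(u(0)*(-19 + 20))*r(-1, 6) = (-13*(-19 + 20)/4)*((1/16)*(3 - 1)/6) = (-13/4*1)*((1/16)*(1/6)*2) = -13/4*1/48 = -13/192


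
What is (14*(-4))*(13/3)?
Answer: -728/3 ≈ -242.67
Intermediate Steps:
(14*(-4))*(13/3) = -728/3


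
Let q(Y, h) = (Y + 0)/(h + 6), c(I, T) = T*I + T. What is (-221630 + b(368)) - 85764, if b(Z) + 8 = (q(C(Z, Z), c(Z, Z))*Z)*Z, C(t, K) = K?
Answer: -20847370382/67899 ≈ -3.0704e+5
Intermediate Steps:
c(I, T) = T + I*T (c(I, T) = I*T + T = T + I*T)
q(Y, h) = Y/(6 + h)
b(Z) = -8 + Z**3/(6 + Z*(1 + Z)) (b(Z) = -8 + ((Z/(6 + Z*(1 + Z)))*Z)*Z = -8 + (Z**2/(6 + Z*(1 + Z)))*Z = -8 + Z**3/(6 + Z*(1 + Z)))
(-221630 + b(368)) - 85764 = (-221630 + (-48 + 368**3 - 8*368*(1 + 368))/(6 + 368*(1 + 368))) - 85764 = (-221630 + (-48 + 49836032 - 8*368*369)/(6 + 368*369)) - 85764 = (-221630 + (-48 + 49836032 - 1086336)/(6 + 135792)) - 85764 = (-221630 + 48749648/135798) - 85764 = (-221630 + (1/135798)*48749648) - 85764 = (-221630 + 24374824/67899) - 85764 = -15024080546/67899 - 85764 = -20847370382/67899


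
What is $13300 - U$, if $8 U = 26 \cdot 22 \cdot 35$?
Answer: $\frac{21595}{2} \approx 10798.0$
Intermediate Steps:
$U = \frac{5005}{2}$ ($U = \frac{26 \cdot 22 \cdot 35}{8} = \frac{572 \cdot 35}{8} = \frac{1}{8} \cdot 20020 = \frac{5005}{2} \approx 2502.5$)
$13300 - U = 13300 - \frac{5005}{2} = \frac{21595}{2}$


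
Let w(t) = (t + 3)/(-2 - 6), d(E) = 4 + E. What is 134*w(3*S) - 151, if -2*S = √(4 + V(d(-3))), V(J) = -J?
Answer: -805/4 + 201*√3/8 ≈ -157.73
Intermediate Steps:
S = -√3/2 (S = -√(4 - (4 - 3))/2 = -√(4 - 1*1)/2 = -√(4 - 1)/2 = -√3/2 ≈ -0.86602)
w(t) = -3/8 - t/8 (w(t) = (3 + t)/(-8) = (3 + t)*(-⅛) = -3/8 - t/8)
134*w(3*S) - 151 = 134*(-3/8 - 3*(-√3/2)/8) - 151 = 134*(-3/8 - (-3)*√3/16) - 151 = 134*(-3/8 + 3*√3/16) - 151 = (-201/4 + 201*√3/8) - 151 = -805/4 + 201*√3/8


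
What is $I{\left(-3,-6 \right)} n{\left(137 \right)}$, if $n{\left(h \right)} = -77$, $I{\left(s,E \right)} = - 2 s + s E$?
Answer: $-1848$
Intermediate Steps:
$I{\left(s,E \right)} = - 2 s + E s$
$I{\left(-3,-6 \right)} n{\left(137 \right)} = - 3 \left(-2 - 6\right) \left(-77\right) = \left(-3\right) \left(-8\right) \left(-77\right) = 24 \left(-77\right) = -1848$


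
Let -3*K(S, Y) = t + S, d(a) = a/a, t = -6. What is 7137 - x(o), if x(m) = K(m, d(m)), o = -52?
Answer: 21353/3 ≈ 7117.7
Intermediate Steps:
d(a) = 1
K(S, Y) = 2 - S/3 (K(S, Y) = -(-6 + S)/3 = 2 - S/3)
x(m) = 2 - m/3
7137 - x(o) = 7137 - (2 - 1/3*(-52)) = 7137 - (2 + 52/3) = 7137 - 1*58/3 = 7137 - 58/3 = 21353/3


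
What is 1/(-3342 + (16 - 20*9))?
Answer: -1/3506 ≈ -0.00028523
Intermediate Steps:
1/(-3342 + (16 - 20*9)) = 1/(-3342 + (16 - 180)) = 1/(-3342 - 164) = 1/(-3506) = -1/3506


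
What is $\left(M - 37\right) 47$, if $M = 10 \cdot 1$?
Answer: $-1269$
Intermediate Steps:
$M = 10$
$\left(M - 37\right) 47 = \left(10 - 37\right) 47 = \left(-27\right) 47 = -1269$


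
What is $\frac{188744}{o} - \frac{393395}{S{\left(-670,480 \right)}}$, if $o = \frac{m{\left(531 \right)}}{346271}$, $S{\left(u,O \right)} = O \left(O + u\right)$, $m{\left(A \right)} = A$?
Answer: $\frac{354476343943}{2880} \approx 1.2308 \cdot 10^{8}$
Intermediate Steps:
$o = \frac{9}{5869}$ ($o = \frac{531}{346271} = 531 \cdot \frac{1}{346271} = \frac{9}{5869} \approx 0.0015335$)
$\frac{188744}{o} - \frac{393395}{S{\left(-670,480 \right)}} = \frac{188744}{\frac{9}{5869}} - \frac{393395}{480 \left(480 - 670\right)} = 188744 \cdot \frac{5869}{9} - \frac{393395}{480 \left(-190\right)} = \frac{1107738536}{9} - \frac{393395}{-91200} = \frac{1107738536}{9} - - \frac{4141}{960} = \frac{1107738536}{9} + \frac{4141}{960} = \frac{354476343943}{2880}$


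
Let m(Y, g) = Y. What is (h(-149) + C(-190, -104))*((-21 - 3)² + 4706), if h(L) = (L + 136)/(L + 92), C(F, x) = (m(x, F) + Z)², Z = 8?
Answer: 146040350/3 ≈ 4.8680e+7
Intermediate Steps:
C(F, x) = (8 + x)² (C(F, x) = (x + 8)² = (8 + x)²)
h(L) = (136 + L)/(92 + L)
(h(-149) + C(-190, -104))*((-21 - 3)² + 4706) = ((136 - 149)/(92 - 149) + (8 - 104)²)*((-21 - 3)² + 4706) = (-13/(-57) + (-96)²)*((-24)² + 4706) = (-1/57*(-13) + 9216)*(576 + 4706) = (13/57 + 9216)*5282 = (525325/57)*5282 = 146040350/3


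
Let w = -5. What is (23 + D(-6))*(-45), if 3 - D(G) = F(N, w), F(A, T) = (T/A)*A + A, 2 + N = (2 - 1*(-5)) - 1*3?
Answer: -1305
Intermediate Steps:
N = 2 (N = -2 + ((2 - 1*(-5)) - 1*3) = -2 + ((2 + 5) - 3) = -2 + (7 - 3) = -2 + 4 = 2)
F(A, T) = A + T (F(A, T) = T + A = A + T)
D(G) = 6 (D(G) = 3 - (2 - 5) = 3 - 1*(-3) = 3 + 3 = 6)
(23 + D(-6))*(-45) = (23 + 6)*(-45) = 29*(-45) = -1305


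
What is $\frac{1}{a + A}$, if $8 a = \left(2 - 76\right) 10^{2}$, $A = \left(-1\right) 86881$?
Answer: $- \frac{1}{87806} \approx -1.1389 \cdot 10^{-5}$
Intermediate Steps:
$A = -86881$
$a = -925$ ($a = \frac{\left(2 - 76\right) 10^{2}}{8} = \frac{\left(2 - 76\right) 100}{8} = \frac{\left(-74\right) 100}{8} = \frac{1}{8} \left(-7400\right) = -925$)
$\frac{1}{a + A} = \frac{1}{-925 - 86881} = \frac{1}{-87806} = - \frac{1}{87806}$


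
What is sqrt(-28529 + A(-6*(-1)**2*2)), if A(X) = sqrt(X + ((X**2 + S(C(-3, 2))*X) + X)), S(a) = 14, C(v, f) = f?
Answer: sqrt(-28529 + 4*I*sqrt(3)) ≈ 0.021 + 168.91*I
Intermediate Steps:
A(X) = sqrt(X**2 + 16*X) (A(X) = sqrt(X + ((X**2 + 14*X) + X)) = sqrt(X + (X**2 + 15*X)) = sqrt(X**2 + 16*X))
sqrt(-28529 + A(-6*(-1)**2*2)) = sqrt(-28529 + sqrt((-6*(-1)**2*2)*(16 - 6*(-1)**2*2))) = sqrt(-28529 + sqrt((-6*1*2)*(16 - 6*1*2))) = sqrt(-28529 + sqrt((-6*2)*(16 - 6*2))) = sqrt(-28529 + sqrt(-12*(16 - 12))) = sqrt(-28529 + sqrt(-12*4)) = sqrt(-28529 + sqrt(-48)) = sqrt(-28529 + 4*I*sqrt(3))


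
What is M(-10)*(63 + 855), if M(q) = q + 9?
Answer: -918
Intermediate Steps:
M(q) = 9 + q
M(-10)*(63 + 855) = (9 - 10)*(63 + 855) = -1*918 = -918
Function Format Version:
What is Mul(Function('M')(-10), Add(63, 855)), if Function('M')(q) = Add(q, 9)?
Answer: -918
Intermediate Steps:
Function('M')(q) = Add(9, q)
Mul(Function('M')(-10), Add(63, 855)) = Mul(Add(9, -10), Add(63, 855)) = Mul(-1, 918) = -918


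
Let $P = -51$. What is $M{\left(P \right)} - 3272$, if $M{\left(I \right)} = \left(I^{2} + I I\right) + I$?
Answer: $1879$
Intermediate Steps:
$M{\left(I \right)} = I + 2 I^{2}$ ($M{\left(I \right)} = \left(I^{2} + I^{2}\right) + I = 2 I^{2} + I = I + 2 I^{2}$)
$M{\left(P \right)} - 3272 = - 51 \left(1 + 2 \left(-51\right)\right) - 3272 = - 51 \left(1 - 102\right) - 3272 = \left(-51\right) \left(-101\right) - 3272 = 5151 - 3272 = 1879$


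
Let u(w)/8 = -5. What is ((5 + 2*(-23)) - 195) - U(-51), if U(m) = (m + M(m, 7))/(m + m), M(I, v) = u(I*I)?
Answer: -24163/102 ≈ -236.89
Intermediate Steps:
u(w) = -40 (u(w) = 8*(-5) = -40)
M(I, v) = -40
U(m) = (-40 + m)/(2*m) (U(m) = (m - 40)/(m + m) = (-40 + m)/((2*m)) = (-40 + m)*(1/(2*m)) = (-40 + m)/(2*m))
((5 + 2*(-23)) - 195) - U(-51) = ((5 + 2*(-23)) - 195) - (-40 - 51)/(2*(-51)) = ((5 - 46) - 195) - (-1)*(-91)/(2*51) = (-41 - 195) - 1*91/102 = -236 - 91/102 = -24163/102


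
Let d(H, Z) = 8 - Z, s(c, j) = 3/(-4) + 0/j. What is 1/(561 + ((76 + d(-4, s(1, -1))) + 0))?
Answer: 4/2583 ≈ 0.0015486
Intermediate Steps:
s(c, j) = -3/4 (s(c, j) = 3*(-1/4) + 0 = -3/4 + 0 = -3/4)
1/(561 + ((76 + d(-4, s(1, -1))) + 0)) = 1/(561 + ((76 + (8 - 1*(-3/4))) + 0)) = 1/(561 + ((76 + (8 + 3/4)) + 0)) = 1/(561 + ((76 + 35/4) + 0)) = 1/(561 + (339/4 + 0)) = 1/(561 + 339/4) = 1/(2583/4) = 4/2583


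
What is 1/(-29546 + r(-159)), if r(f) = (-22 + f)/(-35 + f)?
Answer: -194/5731743 ≈ -3.3847e-5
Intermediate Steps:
r(f) = (-22 + f)/(-35 + f)
1/(-29546 + r(-159)) = 1/(-29546 + (-22 - 159)/(-35 - 159)) = 1/(-29546 - 181/(-194)) = 1/(-29546 - 1/194*(-181)) = 1/(-29546 + 181/194) = 1/(-5731743/194) = -194/5731743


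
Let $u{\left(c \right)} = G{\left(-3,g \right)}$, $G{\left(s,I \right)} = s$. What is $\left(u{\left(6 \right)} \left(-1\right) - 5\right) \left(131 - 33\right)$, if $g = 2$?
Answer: $-196$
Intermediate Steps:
$u{\left(c \right)} = -3$
$\left(u{\left(6 \right)} \left(-1\right) - 5\right) \left(131 - 33\right) = \left(\left(-3\right) \left(-1\right) - 5\right) \left(131 - 33\right) = \left(3 - 5\right) 98 = \left(-2\right) 98 = -196$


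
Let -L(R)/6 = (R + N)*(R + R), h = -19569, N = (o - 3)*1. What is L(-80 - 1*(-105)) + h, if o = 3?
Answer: -27069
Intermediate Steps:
N = 0 (N = (3 - 3)*1 = 0*1 = 0)
L(R) = -12*R² (L(R) = -6*(R + 0)*(R + R) = -6*R*2*R = -12*R²)
L(-80 - 1*(-105)) + h = -12*(-80 - 1*(-105))² - 19569 = -12*(-80 + 105)² - 19569 = -12*25² - 19569 = -12*625 - 19569 = -7500 - 19569 = -27069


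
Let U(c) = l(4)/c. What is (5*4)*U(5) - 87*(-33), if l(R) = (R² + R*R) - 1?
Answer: 2995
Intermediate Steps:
l(R) = -1 + 2*R² (l(R) = (R² + R²) - 1 = 2*R² - 1 = -1 + 2*R²)
U(c) = 31/c (U(c) = (-1 + 2*4²)/c = (-1 + 2*16)/c = (-1 + 32)/c = 31/c)
(5*4)*U(5) - 87*(-33) = (5*4)*(31/5) - 87*(-33) = 20*(31*(⅕)) + 2871 = 20*(31/5) + 2871 = 124 + 2871 = 2995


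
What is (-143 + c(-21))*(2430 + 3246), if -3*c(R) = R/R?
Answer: -813560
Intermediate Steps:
c(R) = -⅓ (c(R) = -R/(3*R) = -⅓*1 = -⅓)
(-143 + c(-21))*(2430 + 3246) = (-143 - ⅓)*(2430 + 3246) = -430/3*5676 = -813560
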